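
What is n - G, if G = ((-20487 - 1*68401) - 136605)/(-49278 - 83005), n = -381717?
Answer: -50494895404/132283 ≈ -3.8172e+5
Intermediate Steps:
G = 225493/132283 (G = ((-20487 - 68401) - 136605)/(-132283) = (-88888 - 136605)*(-1/132283) = -225493*(-1/132283) = 225493/132283 ≈ 1.7046)
n - G = -381717 - 1*225493/132283 = -381717 - 225493/132283 = -50494895404/132283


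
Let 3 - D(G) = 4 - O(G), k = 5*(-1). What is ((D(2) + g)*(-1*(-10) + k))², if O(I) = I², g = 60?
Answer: 99225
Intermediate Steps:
k = -5
D(G) = -1 + G² (D(G) = 3 - (4 - G²) = 3 + (-4 + G²) = -1 + G²)
((D(2) + g)*(-1*(-10) + k))² = (((-1 + 2²) + 60)*(-1*(-10) - 5))² = (((-1 + 4) + 60)*(10 - 5))² = ((3 + 60)*5)² = (63*5)² = 315² = 99225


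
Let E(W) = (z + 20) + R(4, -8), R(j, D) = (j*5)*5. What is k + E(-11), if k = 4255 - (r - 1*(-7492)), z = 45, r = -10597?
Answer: 7525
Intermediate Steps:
R(j, D) = 25*j (R(j, D) = (5*j)*5 = 25*j)
k = 7360 (k = 4255 - (-10597 - 1*(-7492)) = 4255 - (-10597 + 7492) = 4255 - 1*(-3105) = 4255 + 3105 = 7360)
E(W) = 165 (E(W) = (45 + 20) + 25*4 = 65 + 100 = 165)
k + E(-11) = 7360 + 165 = 7525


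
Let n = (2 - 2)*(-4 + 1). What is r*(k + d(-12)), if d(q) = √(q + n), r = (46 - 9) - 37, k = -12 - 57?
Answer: 0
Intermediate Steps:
k = -69
r = 0 (r = 37 - 37 = 0)
n = 0 (n = 0*(-3) = 0)
d(q) = √q (d(q) = √(q + 0) = √q)
r*(k + d(-12)) = 0*(-69 + √(-12)) = 0*(-69 + 2*I*√3) = 0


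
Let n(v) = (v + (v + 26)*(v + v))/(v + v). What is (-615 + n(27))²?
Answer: 1261129/4 ≈ 3.1528e+5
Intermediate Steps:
n(v) = (v + 2*v*(26 + v))/(2*v) (n(v) = (v + (26 + v)*(2*v))/((2*v)) = (v + 2*v*(26 + v))*(1/(2*v)) = (v + 2*v*(26 + v))/(2*v))
(-615 + n(27))² = (-615 + (53/2 + 27))² = (-615 + 107/2)² = (-1123/2)² = 1261129/4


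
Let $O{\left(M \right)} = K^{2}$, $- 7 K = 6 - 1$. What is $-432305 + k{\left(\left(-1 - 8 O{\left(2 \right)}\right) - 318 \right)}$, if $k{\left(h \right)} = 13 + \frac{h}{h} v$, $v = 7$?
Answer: $-432285$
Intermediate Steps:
$K = - \frac{5}{7}$ ($K = - \frac{6 - 1}{7} = \left(- \frac{1}{7}\right) 5 = - \frac{5}{7} \approx -0.71429$)
$O{\left(M \right)} = \frac{25}{49}$ ($O{\left(M \right)} = \left(- \frac{5}{7}\right)^{2} = \frac{25}{49}$)
$k{\left(h \right)} = 20$ ($k{\left(h \right)} = 13 + \frac{h}{h} 7 = 13 + 1 \cdot 7 = 13 + 7 = 20$)
$-432305 + k{\left(\left(-1 - 8 O{\left(2 \right)}\right) - 318 \right)} = -432305 + 20 = -432285$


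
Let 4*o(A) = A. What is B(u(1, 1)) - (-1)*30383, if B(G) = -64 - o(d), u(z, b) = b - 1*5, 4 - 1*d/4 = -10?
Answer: 30305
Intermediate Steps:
d = 56 (d = 16 - 4*(-10) = 16 + 40 = 56)
u(z, b) = -5 + b (u(z, b) = b - 5 = -5 + b)
o(A) = A/4
B(G) = -78 (B(G) = -64 - 56/4 = -64 - 1*14 = -64 - 14 = -78)
B(u(1, 1)) - (-1)*30383 = -78 - (-1)*30383 = -78 - 1*(-30383) = -78 + 30383 = 30305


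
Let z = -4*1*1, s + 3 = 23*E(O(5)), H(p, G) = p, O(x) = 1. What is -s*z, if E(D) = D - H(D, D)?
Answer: -12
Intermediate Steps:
E(D) = 0 (E(D) = D - D = 0)
s = -3 (s = -3 + 23*0 = -3 + 0 = -3)
z = -4 (z = -4*1 = -4)
-s*z = -(-3)*(-4) = -1*12 = -12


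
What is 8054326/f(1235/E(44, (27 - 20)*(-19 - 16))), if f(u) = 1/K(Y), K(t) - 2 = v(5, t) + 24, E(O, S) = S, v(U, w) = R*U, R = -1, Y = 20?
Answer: 169140846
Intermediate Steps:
v(U, w) = -U
K(t) = 21 (K(t) = 2 + (-1*5 + 24) = 2 + (-5 + 24) = 2 + 19 = 21)
f(u) = 1/21
8054326/f(1235/E(44, (27 - 20)*(-19 - 16))) = 8054326/(1/21) = 8054326*21 = 169140846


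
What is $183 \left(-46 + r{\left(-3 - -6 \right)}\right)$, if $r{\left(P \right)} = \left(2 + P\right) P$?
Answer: $-5673$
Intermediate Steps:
$r{\left(P \right)} = P \left(2 + P\right)$
$183 \left(-46 + r{\left(-3 - -6 \right)}\right) = 183 \left(-46 + \left(-3 - -6\right) \left(2 - -3\right)\right) = 183 \left(-46 + \left(-3 + 6\right) \left(2 + \left(-3 + 6\right)\right)\right) = 183 \left(-46 + 3 \left(2 + 3\right)\right) = 183 \left(-46 + 3 \cdot 5\right) = 183 \left(-46 + 15\right) = 183 \left(-31\right) = -5673$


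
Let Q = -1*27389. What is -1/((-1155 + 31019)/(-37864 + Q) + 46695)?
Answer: -65253/3046958971 ≈ -2.1416e-5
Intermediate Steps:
Q = -27389
-1/((-1155 + 31019)/(-37864 + Q) + 46695) = -1/((-1155 + 31019)/(-37864 - 27389) + 46695) = -1/(29864/(-65253) + 46695) = -1/(29864*(-1/65253) + 46695) = -1/(-29864/65253 + 46695) = -1/3046958971/65253 = -1*65253/3046958971 = -65253/3046958971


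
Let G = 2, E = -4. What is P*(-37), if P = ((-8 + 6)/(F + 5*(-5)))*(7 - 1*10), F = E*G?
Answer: 74/11 ≈ 6.7273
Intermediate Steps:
F = -8 (F = -4*2 = -8)
P = -2/11 (P = ((-8 + 6)/(-8 + 5*(-5)))*(7 - 1*10) = (-2/(-8 - 25))*(7 - 10) = -2/(-33)*(-3) = -2*(-1/33)*(-3) = (2/33)*(-3) = -2/11 ≈ -0.18182)
P*(-37) = -2/11*(-37) = 74/11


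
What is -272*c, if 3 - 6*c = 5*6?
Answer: 1224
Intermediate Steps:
c = -9/2 (c = ½ - 5*6/6 = ½ - ⅙*30 = ½ - 5 = -9/2 ≈ -4.5000)
-272*c = -272*(-9/2) = 1224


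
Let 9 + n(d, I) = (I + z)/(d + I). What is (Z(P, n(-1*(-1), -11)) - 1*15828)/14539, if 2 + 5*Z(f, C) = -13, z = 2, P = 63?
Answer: -15831/14539 ≈ -1.0889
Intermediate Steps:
n(d, I) = -9 + (2 + I)/(I + d) (n(d, I) = -9 + (I + 2)/(d + I) = -9 + (2 + I)/(I + d))
Z(f, C) = -3 (Z(f, C) = -2/5 + (1/5)*(-13) = -2/5 - 13/5 = -3)
(Z(P, n(-1*(-1), -11)) - 1*15828)/14539 = (-3 - 1*15828)/14539 = (-3 - 15828)*(1/14539) = -15831*1/14539 = -15831/14539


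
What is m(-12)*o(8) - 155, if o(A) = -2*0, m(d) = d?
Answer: -155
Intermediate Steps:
o(A) = 0
m(-12)*o(8) - 155 = -12*0 - 155 = 0 - 155 = -155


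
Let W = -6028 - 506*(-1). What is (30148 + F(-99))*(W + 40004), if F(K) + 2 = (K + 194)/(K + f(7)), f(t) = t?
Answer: 47815103217/46 ≈ 1.0395e+9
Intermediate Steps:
W = -5522 (W = -6028 + 506 = -5522)
F(K) = -2 + (194 + K)/(7 + K) (F(K) = -2 + (K + 194)/(K + 7) = -2 + (194 + K)/(7 + K))
(30148 + F(-99))*(W + 40004) = (30148 + (180 - 1*(-99))/(7 - 99))*(-5522 + 40004) = (30148 + (180 + 99)/(-92))*34482 = (30148 - 1/92*279)*34482 = (30148 - 279/92)*34482 = (2773337/92)*34482 = 47815103217/46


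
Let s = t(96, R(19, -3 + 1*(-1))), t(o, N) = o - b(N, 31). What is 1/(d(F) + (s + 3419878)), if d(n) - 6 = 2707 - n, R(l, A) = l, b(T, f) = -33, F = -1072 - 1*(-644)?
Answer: 1/3423148 ≈ 2.9213e-7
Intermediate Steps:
F = -428 (F = -1072 + 644 = -428)
t(o, N) = 33 + o (t(o, N) = o - 1*(-33) = o + 33 = 33 + o)
d(n) = 2713 - n (d(n) = 6 + (2707 - n) = 2713 - n)
s = 129 (s = 33 + 96 = 129)
1/(d(F) + (s + 3419878)) = 1/((2713 - 1*(-428)) + (129 + 3419878)) = 1/((2713 + 428) + 3420007) = 1/(3141 + 3420007) = 1/3423148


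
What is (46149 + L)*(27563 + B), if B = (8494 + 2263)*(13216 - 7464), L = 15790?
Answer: 3834137262553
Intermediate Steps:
B = 61874264 (B = 10757*5752 = 61874264)
(46149 + L)*(27563 + B) = (46149 + 15790)*(27563 + 61874264) = 61939*61901827 = 3834137262553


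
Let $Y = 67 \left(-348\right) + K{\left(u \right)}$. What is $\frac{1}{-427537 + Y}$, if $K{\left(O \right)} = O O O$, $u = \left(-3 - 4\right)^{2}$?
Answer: $- \frac{1}{333204} \approx -3.0012 \cdot 10^{-6}$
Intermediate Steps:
$u = 49$ ($u = \left(-7\right)^{2} = 49$)
$K{\left(O \right)} = O^{3}$ ($K{\left(O \right)} = O^{2} O = O^{3}$)
$Y = 94333$ ($Y = 67 \left(-348\right) + 49^{3} = -23316 + 117649 = 94333$)
$\frac{1}{-427537 + Y} = \frac{1}{-427537 + 94333} = \frac{1}{-333204} = - \frac{1}{333204}$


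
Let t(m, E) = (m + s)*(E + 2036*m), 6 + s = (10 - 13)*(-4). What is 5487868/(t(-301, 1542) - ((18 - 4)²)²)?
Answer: 2743934/90146657 ≈ 0.030439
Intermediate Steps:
s = 6 (s = -6 + (10 - 13)*(-4) = -6 - 3*(-4) = -6 + 12 = 6)
t(m, E) = (6 + m)*(E + 2036*m) (t(m, E) = (m + 6)*(E + 2036*m) = (6 + m)*(E + 2036*m))
5487868/(t(-301, 1542) - ((18 - 4)²)²) = 5487868/((6*1542 + 2036*(-301)² + 12216*(-301) + 1542*(-301)) - ((18 - 4)²)²) = 5487868/((9252 + 2036*90601 - 3677016 - 464142) - (14²)²) = 5487868/((9252 + 184463636 - 3677016 - 464142) - 1*196²) = 5487868/(180331730 - 1*38416) = 5487868/(180331730 - 38416) = 5487868/180293314 = 5487868*(1/180293314) = 2743934/90146657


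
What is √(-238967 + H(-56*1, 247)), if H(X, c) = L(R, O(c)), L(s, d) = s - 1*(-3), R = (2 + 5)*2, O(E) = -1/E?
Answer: 45*I*√118 ≈ 488.83*I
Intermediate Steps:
R = 14 (R = 7*2 = 14)
L(s, d) = 3 + s (L(s, d) = s + 3 = 3 + s)
H(X, c) = 17 (H(X, c) = 3 + 14 = 17)
√(-238967 + H(-56*1, 247)) = √(-238967 + 17) = √(-238950) = 45*I*√118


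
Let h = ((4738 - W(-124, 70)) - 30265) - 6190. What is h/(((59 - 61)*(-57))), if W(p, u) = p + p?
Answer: -31469/114 ≈ -276.04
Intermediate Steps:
W(p, u) = 2*p
h = -31469 (h = ((4738 - 2*(-124)) - 30265) - 6190 = ((4738 - 1*(-248)) - 30265) - 6190 = ((4738 + 248) - 30265) - 6190 = (4986 - 30265) - 6190 = -25279 - 6190 = -31469)
h/(((59 - 61)*(-57))) = -31469*(-1/(57*(59 - 61))) = -31469/((-2*(-57))) = -31469/114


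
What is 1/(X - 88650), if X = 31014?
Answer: -1/57636 ≈ -1.7350e-5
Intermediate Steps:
1/(X - 88650) = 1/(31014 - 88650) = 1/(-57636) = -1/57636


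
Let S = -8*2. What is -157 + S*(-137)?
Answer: 2035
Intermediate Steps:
S = -16
-157 + S*(-137) = -157 - 16*(-137) = -157 + 2192 = 2035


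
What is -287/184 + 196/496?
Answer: -6643/5704 ≈ -1.1646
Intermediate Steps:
-287/184 + 196/496 = -287*1/184 + 196*(1/496) = -287/184 + 49/124 = -6643/5704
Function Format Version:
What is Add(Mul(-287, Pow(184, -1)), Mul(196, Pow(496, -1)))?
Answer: Rational(-6643, 5704) ≈ -1.1646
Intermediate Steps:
Add(Mul(-287, Pow(184, -1)), Mul(196, Pow(496, -1))) = Add(Mul(-287, Rational(1, 184)), Mul(196, Rational(1, 496))) = Add(Rational(-287, 184), Rational(49, 124)) = Rational(-6643, 5704)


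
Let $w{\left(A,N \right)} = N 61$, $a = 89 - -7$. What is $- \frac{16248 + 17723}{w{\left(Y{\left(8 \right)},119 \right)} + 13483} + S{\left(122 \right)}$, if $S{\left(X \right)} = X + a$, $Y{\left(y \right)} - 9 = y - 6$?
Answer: $\frac{4487785}{20742} \approx 216.36$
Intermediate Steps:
$Y{\left(y \right)} = 3 + y$ ($Y{\left(y \right)} = 9 + \left(y - 6\right) = 9 + \left(-6 + y\right) = 3 + y$)
$a = 96$ ($a = 89 + 7 = 96$)
$w{\left(A,N \right)} = 61 N$
$S{\left(X \right)} = 96 + X$ ($S{\left(X \right)} = X + 96 = 96 + X$)
$- \frac{16248 + 17723}{w{\left(Y{\left(8 \right)},119 \right)} + 13483} + S{\left(122 \right)} = - \frac{16248 + 17723}{61 \cdot 119 + 13483} + \left(96 + 122\right) = - \frac{33971}{7259 + 13483} + 218 = - \frac{33971}{20742} + 218 = \frac{4487785}{20742}$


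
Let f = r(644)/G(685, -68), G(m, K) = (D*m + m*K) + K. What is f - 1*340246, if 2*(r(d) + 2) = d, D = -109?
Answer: -41276263318/121313 ≈ -3.4025e+5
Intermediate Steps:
r(d) = -2 + d/2
G(m, K) = K - 109*m + K*m (G(m, K) = (-109*m + m*K) + K = (-109*m + K*m) + K = K - 109*m + K*m)
f = -320/121313 (f = (-2 + (½)*644)/(-68 - 109*685 - 68*685) = (-2 + 322)/(-68 - 74665 - 46580) = 320/(-121313) = 320*(-1/121313) = -320/121313 ≈ -0.0026378)
f - 1*340246 = -320/121313 - 1*340246 = -320/121313 - 340246 = -41276263318/121313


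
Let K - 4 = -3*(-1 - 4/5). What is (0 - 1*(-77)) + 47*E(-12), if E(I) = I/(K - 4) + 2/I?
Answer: -635/18 ≈ -35.278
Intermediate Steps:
K = 47/5 (K = 4 - 3*(-1 - 4/5) = 4 - 3*(-1 - 4*⅕) = 4 - 3*(-1 - ⅘) = 4 - 3*(-9/5) = 4 + 27/5 = 47/5 ≈ 9.4000)
E(I) = 2/I + 5*I/27 (E(I) = I/(47/5 - 4) + 2/I = I/(27/5) + 2/I = I*(5/27) + 2/I = 5*I/27 + 2/I = 2/I + 5*I/27)
(0 - 1*(-77)) + 47*E(-12) = (0 - 1*(-77)) + 47*(2/(-12) + (5/27)*(-12)) = (0 + 77) + 47*(2*(-1/12) - 20/9) = 77 + 47*(-⅙ - 20/9) = 77 + 47*(-43/18) = 77 - 2021/18 = -635/18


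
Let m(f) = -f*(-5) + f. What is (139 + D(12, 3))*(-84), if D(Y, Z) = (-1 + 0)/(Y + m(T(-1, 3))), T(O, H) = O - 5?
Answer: -23359/2 ≈ -11680.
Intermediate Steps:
T(O, H) = -5 + O
m(f) = 6*f (m(f) = 5*f + f = 6*f)
D(Y, Z) = -1/(-36 + Y) (D(Y, Z) = (-1 + 0)/(Y + 6*(-5 - 1)) = -1/(Y + 6*(-6)) = -1/(Y - 36) = -1/(-36 + Y))
(139 + D(12, 3))*(-84) = (139 - 1/(-36 + 12))*(-84) = (139 - 1/(-24))*(-84) = (139 - 1*(-1/24))*(-84) = (139 + 1/24)*(-84) = (3337/24)*(-84) = -23359/2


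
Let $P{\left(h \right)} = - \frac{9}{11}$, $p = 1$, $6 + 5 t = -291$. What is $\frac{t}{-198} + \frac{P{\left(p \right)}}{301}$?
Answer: $\frac{9843}{33110} \approx 0.29728$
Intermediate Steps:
$t = - \frac{297}{5}$ ($t = - \frac{6}{5} + \frac{1}{5} \left(-291\right) = - \frac{6}{5} - \frac{291}{5} = - \frac{297}{5} \approx -59.4$)
$P{\left(h \right)} = - \frac{9}{11}$ ($P{\left(h \right)} = \left(-9\right) \frac{1}{11} = - \frac{9}{11}$)
$\frac{t}{-198} + \frac{P{\left(p \right)}}{301} = - \frac{297}{5 \left(-198\right)} - \frac{9}{11 \cdot 301} = \left(- \frac{297}{5}\right) \left(- \frac{1}{198}\right) - \frac{9}{3311} = \frac{3}{10} - \frac{9}{3311} = \frac{9843}{33110}$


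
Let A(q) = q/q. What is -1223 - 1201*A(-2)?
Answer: -2424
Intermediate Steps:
A(q) = 1
-1223 - 1201*A(-2) = -1223 - 1201*1 = -1223 - 1201 = -2424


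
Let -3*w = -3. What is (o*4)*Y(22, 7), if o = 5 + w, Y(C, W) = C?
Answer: 528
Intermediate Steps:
w = 1 (w = -1/3*(-3) = 1)
o = 6 (o = 5 + 1 = 6)
(o*4)*Y(22, 7) = (6*4)*22 = 24*22 = 528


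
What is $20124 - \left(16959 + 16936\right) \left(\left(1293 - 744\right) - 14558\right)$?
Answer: $474855179$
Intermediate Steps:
$20124 - \left(16959 + 16936\right) \left(\left(1293 - 744\right) - 14558\right) = 20124 - 33895 \left(\left(1293 - 744\right) - 14558\right) = 20124 - 33895 \left(549 - 14558\right) = 20124 - 33895 \left(-14009\right) = 20124 - -474835055 = 20124 + 474835055 = 474855179$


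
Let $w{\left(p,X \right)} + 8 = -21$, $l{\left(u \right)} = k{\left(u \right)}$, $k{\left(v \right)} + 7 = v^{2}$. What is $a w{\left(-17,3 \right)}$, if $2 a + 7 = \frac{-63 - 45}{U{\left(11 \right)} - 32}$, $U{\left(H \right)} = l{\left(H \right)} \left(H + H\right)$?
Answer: $\frac{63220}{619} \approx 102.13$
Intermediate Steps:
$k{\left(v \right)} = -7 + v^{2}$
$l{\left(u \right)} = -7 + u^{2}$
$w{\left(p,X \right)} = -29$ ($w{\left(p,X \right)} = -8 - 21 = -29$)
$U{\left(H \right)} = 2 H \left(-7 + H^{2}\right)$ ($U{\left(H \right)} = \left(-7 + H^{2}\right) \left(H + H\right) = \left(-7 + H^{2}\right) 2 H = 2 H \left(-7 + H^{2}\right)$)
$a = - \frac{2180}{619}$ ($a = - \frac{7}{2} + \frac{\left(-63 - 45\right) \frac{1}{2 \cdot 11 \left(-7 + 11^{2}\right) - 32}}{2} = - \frac{7}{2} + \frac{\left(-108\right) \frac{1}{2 \cdot 11 \left(-7 + 121\right) - 32}}{2} = - \frac{7}{2} + \frac{\left(-108\right) \frac{1}{2 \cdot 11 \cdot 114 - 32}}{2} = - \frac{7}{2} + \frac{\left(-108\right) \frac{1}{2508 - 32}}{2} = - \frac{7}{2} + \frac{\left(-108\right) \frac{1}{2476}}{2} = - \frac{7}{2} + \frac{1}{2} \left(- \frac{27}{619}\right) = - \frac{7}{2} - \frac{27}{1238} = - \frac{2180}{619} \approx -3.5218$)
$a w{\left(-17,3 \right)} = \left(- \frac{2180}{619}\right) \left(-29\right) = \frac{63220}{619}$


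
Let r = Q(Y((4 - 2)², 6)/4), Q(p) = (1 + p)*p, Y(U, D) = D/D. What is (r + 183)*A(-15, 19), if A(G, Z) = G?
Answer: -43995/16 ≈ -2749.7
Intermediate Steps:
Y(U, D) = 1
Q(p) = p*(1 + p)
r = 5/16 (r = (1/4)*(1 + 1/4) = (1*(¼))*(1 + 1*(¼)) = (1 + ¼)/4 = (¼)*(5/4) = 5/16 ≈ 0.31250)
(r + 183)*A(-15, 19) = (5/16 + 183)*(-15) = (2933/16)*(-15) = -43995/16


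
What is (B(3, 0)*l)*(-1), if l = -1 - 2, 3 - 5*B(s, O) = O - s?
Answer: 18/5 ≈ 3.6000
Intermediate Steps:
B(s, O) = 3/5 - O/5 + s/5 (B(s, O) = 3/5 - (O - s)/5 = 3/5 + (-O/5 + s/5) = 3/5 - O/5 + s/5)
l = -3
(B(3, 0)*l)*(-1) = ((3/5 - 1/5*0 + (1/5)*3)*(-3))*(-1) = ((3/5 + 0 + 3/5)*(-3))*(-1) = ((6/5)*(-3))*(-1) = -18/5*(-1) = 18/5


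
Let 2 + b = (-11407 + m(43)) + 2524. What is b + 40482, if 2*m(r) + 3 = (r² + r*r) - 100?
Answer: 66789/2 ≈ 33395.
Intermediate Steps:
m(r) = -103/2 + r² (m(r) = -3/2 + ((r² + r*r) - 100)/2 = -3/2 + ((r² + r²) - 100)/2 = -3/2 + (2*r² - 100)/2 = -3/2 + (-100 + 2*r²)/2 = -3/2 + (-50 + r²) = -103/2 + r²)
b = -14175/2 (b = -2 + ((-11407 + (-103/2 + 43²)) + 2524) = -2 + ((-11407 + (-103/2 + 1849)) + 2524) = -2 + ((-11407 + 3595/2) + 2524) = -2 + (-19219/2 + 2524) = -2 - 14171/2 = -14175/2 ≈ -7087.5)
b + 40482 = -14175/2 + 40482 = 66789/2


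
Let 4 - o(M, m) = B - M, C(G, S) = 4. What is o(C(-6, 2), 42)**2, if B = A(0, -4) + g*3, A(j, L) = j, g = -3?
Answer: 289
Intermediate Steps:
B = -9 (B = 0 - 3*3 = 0 - 9 = -9)
o(M, m) = 13 + M (o(M, m) = 4 - (-9 - M) = 4 + (9 + M) = 13 + M)
o(C(-6, 2), 42)**2 = (13 + 4)**2 = 17**2 = 289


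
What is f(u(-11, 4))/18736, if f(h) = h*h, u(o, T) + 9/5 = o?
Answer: 256/29275 ≈ 0.0087447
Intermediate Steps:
u(o, T) = -9/5 + o
f(h) = h²
f(u(-11, 4))/18736 = (-9/5 - 11)²/18736 = (-64/5)²*(1/18736) = (4096/25)*(1/18736) = 256/29275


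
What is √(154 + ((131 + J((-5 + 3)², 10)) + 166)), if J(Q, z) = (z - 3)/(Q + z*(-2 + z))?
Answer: √16239/6 ≈ 21.239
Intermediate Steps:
J(Q, z) = (-3 + z)/(Q + z*(-2 + z))
√(154 + ((131 + J((-5 + 3)², 10)) + 166)) = √(154 + ((131 + (-3 + 10)/((-5 + 3)² + 10² - 2*10)) + 166)) = √(154 + ((131 + 7/((-2)² + 100 - 20)) + 166)) = √(154 + ((131 + 7/(4 + 100 - 20)) + 166)) = √(154 + ((131 + 7/84) + 166)) = √(154 + ((131 + (1/84)*7) + 166)) = √(154 + ((131 + 1/12) + 166)) = √(154 + (1573/12 + 166)) = √(154 + 3565/12) = √(5413/12) = √16239/6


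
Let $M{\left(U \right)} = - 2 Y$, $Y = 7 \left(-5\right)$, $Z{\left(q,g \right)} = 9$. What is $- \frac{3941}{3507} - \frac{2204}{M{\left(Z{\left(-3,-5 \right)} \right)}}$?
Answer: $- \frac{571807}{17535} \approx -32.609$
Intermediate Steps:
$Y = -35$
$M{\left(U \right)} = 70$ ($M{\left(U \right)} = \left(-2\right) \left(-35\right) = 70$)
$- \frac{3941}{3507} - \frac{2204}{M{\left(Z{\left(-3,-5 \right)} \right)}} = - \frac{3941}{3507} - \frac{2204}{70} = \left(-3941\right) \frac{1}{3507} - \frac{1102}{35} = - \frac{563}{501} - \frac{1102}{35} = - \frac{571807}{17535}$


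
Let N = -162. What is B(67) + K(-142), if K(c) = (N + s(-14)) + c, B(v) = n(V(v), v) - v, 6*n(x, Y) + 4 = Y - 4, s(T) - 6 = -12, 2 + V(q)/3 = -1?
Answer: -2203/6 ≈ -367.17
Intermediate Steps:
V(q) = -9 (V(q) = -6 + 3*(-1) = -6 - 3 = -9)
s(T) = -6 (s(T) = 6 - 12 = -6)
n(x, Y) = -4/3 + Y/6 (n(x, Y) = -2/3 + (Y - 4)/6 = -2/3 + (-4 + Y)/6 = -2/3 + (-2/3 + Y/6) = -4/3 + Y/6)
B(v) = -4/3 - 5*v/6 (B(v) = (-4/3 + v/6) - v = -4/3 - 5*v/6)
K(c) = -168 + c (K(c) = (-162 - 6) + c = -168 + c)
B(67) + K(-142) = (-4/3 - 5/6*67) + (-168 - 142) = (-4/3 - 335/6) - 310 = -343/6 - 310 = -2203/6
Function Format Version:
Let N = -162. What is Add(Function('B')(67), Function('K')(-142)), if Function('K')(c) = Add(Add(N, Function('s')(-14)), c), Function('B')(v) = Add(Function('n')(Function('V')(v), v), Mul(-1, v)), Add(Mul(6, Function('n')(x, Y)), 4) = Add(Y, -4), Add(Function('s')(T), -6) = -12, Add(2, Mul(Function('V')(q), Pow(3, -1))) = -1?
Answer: Rational(-2203, 6) ≈ -367.17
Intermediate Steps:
Function('V')(q) = -9 (Function('V')(q) = Add(-6, Mul(3, -1)) = Add(-6, -3) = -9)
Function('s')(T) = -6 (Function('s')(T) = Add(6, -12) = -6)
Function('n')(x, Y) = Add(Rational(-4, 3), Mul(Rational(1, 6), Y)) (Function('n')(x, Y) = Add(Rational(-2, 3), Mul(Rational(1, 6), Add(Y, -4))) = Add(Rational(-2, 3), Mul(Rational(1, 6), Add(-4, Y))) = Add(Rational(-2, 3), Add(Rational(-2, 3), Mul(Rational(1, 6), Y))) = Add(Rational(-4, 3), Mul(Rational(1, 6), Y)))
Function('B')(v) = Add(Rational(-4, 3), Mul(Rational(-5, 6), v)) (Function('B')(v) = Add(Add(Rational(-4, 3), Mul(Rational(1, 6), v)), Mul(-1, v)) = Add(Rational(-4, 3), Mul(Rational(-5, 6), v)))
Function('K')(c) = Add(-168, c) (Function('K')(c) = Add(Add(-162, -6), c) = Add(-168, c))
Add(Function('B')(67), Function('K')(-142)) = Add(Add(Rational(-4, 3), Mul(Rational(-5, 6), 67)), Add(-168, -142)) = Add(Add(Rational(-4, 3), Rational(-335, 6)), -310) = Add(Rational(-343, 6), -310) = Rational(-2203, 6)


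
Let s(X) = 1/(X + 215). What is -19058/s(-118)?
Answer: -1848626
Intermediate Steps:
s(X) = 1/(215 + X)
-19058/s(-118) = -19058/(1/(215 - 118)) = -19058/(1/97) = -19058/1/97 = -19058*97 = -1848626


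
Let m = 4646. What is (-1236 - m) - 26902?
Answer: -32784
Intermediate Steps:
(-1236 - m) - 26902 = (-1236 - 1*4646) - 26902 = (-1236 - 4646) - 26902 = -5882 - 26902 = -32784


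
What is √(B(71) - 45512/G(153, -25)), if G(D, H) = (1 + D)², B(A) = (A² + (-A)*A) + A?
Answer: 3*√45509/77 ≈ 8.3115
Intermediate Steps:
B(A) = A (B(A) = (A² - A²) + A = 0 + A = A)
√(B(71) - 45512/G(153, -25)) = √(71 - 45512/(1 + 153)²) = √(71 - 45512/(154²)) = √(71 - 45512/23716) = √(71 - 45512*1/23716) = √(71 - 11378/5929) = √(409581/5929) = 3*√45509/77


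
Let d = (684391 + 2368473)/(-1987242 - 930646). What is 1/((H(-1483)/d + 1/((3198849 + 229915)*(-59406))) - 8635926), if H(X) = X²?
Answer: -9716176343730984/104332088156339200403077 ≈ -9.3127e-8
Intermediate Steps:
d = -47701/45592 (d = 3052864/(-2917888) = 3052864*(-1/2917888) = -47701/45592 ≈ -1.0463)
1/((H(-1483)/d + 1/((3198849 + 229915)*(-59406))) - 8635926) = 1/(((-1483)²/(-47701/45592) + 1/((3198849 + 229915)*(-59406))) - 8635926) = 1/((2199289*(-45592/47701) - 1/59406/3428764) - 8635926) = 1/((-100269984088/47701 + (1/3428764)*(-1/59406)) - 8635926) = 1/((-100269984088/47701 - 1/203689154184) - 8635926) = 1/(-20423908248927858671893/9716176343730984 - 8635926) = 1/(-104332088156339200403077/9716176343730984) = -9716176343730984/104332088156339200403077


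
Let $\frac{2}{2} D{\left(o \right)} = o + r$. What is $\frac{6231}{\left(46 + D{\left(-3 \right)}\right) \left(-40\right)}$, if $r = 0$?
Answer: $- \frac{6231}{1720} \approx -3.6227$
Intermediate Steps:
$D{\left(o \right)} = o$ ($D{\left(o \right)} = o + 0 = o$)
$\frac{6231}{\left(46 + D{\left(-3 \right)}\right) \left(-40\right)} = \frac{6231}{\left(46 - 3\right) \left(-40\right)} = \frac{6231}{43 \left(-40\right)} = \frac{6231}{-1720} = 6231 \left(- \frac{1}{1720}\right) = - \frac{6231}{1720}$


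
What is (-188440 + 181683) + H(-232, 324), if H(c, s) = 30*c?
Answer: -13717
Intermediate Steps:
(-188440 + 181683) + H(-232, 324) = (-188440 + 181683) + 30*(-232) = -6757 - 6960 = -13717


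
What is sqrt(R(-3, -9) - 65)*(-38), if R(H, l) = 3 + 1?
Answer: -38*I*sqrt(61) ≈ -296.79*I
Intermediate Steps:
R(H, l) = 4
sqrt(R(-3, -9) - 65)*(-38) = sqrt(4 - 65)*(-38) = sqrt(-61)*(-38) = (I*sqrt(61))*(-38) = -38*I*sqrt(61)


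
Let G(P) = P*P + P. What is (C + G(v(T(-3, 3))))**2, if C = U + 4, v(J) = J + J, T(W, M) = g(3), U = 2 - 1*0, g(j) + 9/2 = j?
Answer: 144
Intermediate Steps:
g(j) = -9/2 + j
U = 2 (U = 2 + 0 = 2)
T(W, M) = -3/2 (T(W, M) = -9/2 + 3 = -3/2)
v(J) = 2*J
C = 6 (C = 2 + 4 = 6)
G(P) = P + P**2 (G(P) = P**2 + P = P + P**2)
(C + G(v(T(-3, 3))))**2 = (6 + (2*(-3/2))*(1 + 2*(-3/2)))**2 = (6 - 3*(1 - 3))**2 = (6 - 3*(-2))**2 = (6 + 6)**2 = 12**2 = 144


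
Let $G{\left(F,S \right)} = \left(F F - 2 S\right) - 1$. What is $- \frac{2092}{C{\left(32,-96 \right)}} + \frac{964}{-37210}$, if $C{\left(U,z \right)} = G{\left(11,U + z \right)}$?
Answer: $- \frac{9760299}{1153510} \approx -8.4614$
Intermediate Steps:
$G{\left(F,S \right)} = -1 + F^{2} - 2 S$ ($G{\left(F,S \right)} = \left(F^{2} - 2 S\right) - 1 = -1 + F^{2} - 2 S$)
$C{\left(U,z \right)} = 120 - 2 U - 2 z$ ($C{\left(U,z \right)} = -1 + 11^{2} - 2 \left(U + z\right) = -1 + 121 - \left(2 U + 2 z\right) = 120 - 2 U - 2 z$)
$- \frac{2092}{C{\left(32,-96 \right)}} + \frac{964}{-37210} = - \frac{2092}{120 - 64 - -192} + \frac{964}{-37210} = - \frac{2092}{120 - 64 + 192} + 964 \left(- \frac{1}{37210}\right) = - \frac{2092}{248} - \frac{482}{18605} = \left(-2092\right) \frac{1}{248} - \frac{482}{18605} = - \frac{523}{62} - \frac{482}{18605} = - \frac{9760299}{1153510}$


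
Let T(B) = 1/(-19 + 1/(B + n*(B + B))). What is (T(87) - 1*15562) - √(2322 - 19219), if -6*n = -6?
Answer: -77156657/4958 - I*√16897 ≈ -15562.0 - 129.99*I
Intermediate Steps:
n = 1 (n = -⅙*(-6) = 1)
T(B) = 1/(-19 + 1/(3*B)) (T(B) = 1/(-19 + 1/(B + 1*(B + B))) = 1/(-19 + 1/(B + 1*(2*B))) = 1/(-19 + 1/(B + 2*B)) = 1/(-19 + 1/(3*B)))
(T(87) - 1*15562) - √(2322 - 19219) = (-3*87/(-1 + 57*87) - 1*15562) - √(2322 - 19219) = (-3*87/(-1 + 4959) - 15562) - √(-16897) = (-3*87/4958 - 15562) - I*√16897 = (-3*87*1/4958 - 15562) - I*√16897 = (-261/4958 - 15562) - I*√16897 = -77156657/4958 - I*√16897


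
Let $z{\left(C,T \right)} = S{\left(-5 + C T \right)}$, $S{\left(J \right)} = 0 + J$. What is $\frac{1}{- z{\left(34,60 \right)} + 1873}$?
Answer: $- \frac{1}{162} \approx -0.0061728$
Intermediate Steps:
$S{\left(J \right)} = J$
$z{\left(C,T \right)} = -5 + C T$
$\frac{1}{- z{\left(34,60 \right)} + 1873} = \frac{1}{- (-5 + 34 \cdot 60) + 1873} = \frac{1}{- (-5 + 2040) + 1873} = \frac{1}{\left(-1\right) 2035 + 1873} = \frac{1}{-2035 + 1873} = \frac{1}{-162} = - \frac{1}{162}$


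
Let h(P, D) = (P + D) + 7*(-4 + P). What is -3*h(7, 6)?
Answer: -102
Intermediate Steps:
h(P, D) = -28 + D + 8*P (h(P, D) = (D + P) + (-28 + 7*P) = -28 + D + 8*P)
-3*h(7, 6) = -3*(-28 + 6 + 8*7) = -3*(-28 + 6 + 56) = -3*34 = -102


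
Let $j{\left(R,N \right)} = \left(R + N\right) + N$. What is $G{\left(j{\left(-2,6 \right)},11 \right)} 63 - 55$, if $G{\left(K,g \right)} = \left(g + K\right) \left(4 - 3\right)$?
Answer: $1268$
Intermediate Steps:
$j{\left(R,N \right)} = R + 2 N$ ($j{\left(R,N \right)} = \left(N + R\right) + N = R + 2 N$)
$G{\left(K,g \right)} = K + g$ ($G{\left(K,g \right)} = \left(K + g\right) 1 = K + g$)
$G{\left(j{\left(-2,6 \right)},11 \right)} 63 - 55 = \left(\left(-2 + 2 \cdot 6\right) + 11\right) 63 - 55 = \left(\left(-2 + 12\right) + 11\right) 63 - 55 = \left(10 + 11\right) 63 - 55 = 21 \cdot 63 - 55 = 1323 - 55 = 1268$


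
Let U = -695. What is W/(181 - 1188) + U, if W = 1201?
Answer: -701066/1007 ≈ -696.19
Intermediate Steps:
W/(181 - 1188) + U = 1201/(181 - 1188) - 695 = 1201/(-1007) - 695 = 1201*(-1/1007) - 695 = -1201/1007 - 695 = -701066/1007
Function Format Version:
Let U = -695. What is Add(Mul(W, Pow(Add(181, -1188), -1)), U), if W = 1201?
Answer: Rational(-701066, 1007) ≈ -696.19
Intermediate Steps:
Add(Mul(W, Pow(Add(181, -1188), -1)), U) = Add(Mul(1201, Pow(Add(181, -1188), -1)), -695) = Add(Mul(1201, Pow(-1007, -1)), -695) = Add(Mul(1201, Rational(-1, 1007)), -695) = Add(Rational(-1201, 1007), -695) = Rational(-701066, 1007)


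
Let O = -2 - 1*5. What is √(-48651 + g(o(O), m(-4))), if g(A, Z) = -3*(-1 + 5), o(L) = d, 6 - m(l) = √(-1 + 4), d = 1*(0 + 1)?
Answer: 3*I*√5407 ≈ 220.6*I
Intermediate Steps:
d = 1 (d = 1*1 = 1)
m(l) = 6 - √3 (m(l) = 6 - √(-1 + 4) = 6 - √3)
O = -7 (O = -2 - 5 = -7)
o(L) = 1
g(A, Z) = -12 (g(A, Z) = -3*4 = -12)
√(-48651 + g(o(O), m(-4))) = √(-48651 - 12) = √(-48663) = 3*I*√5407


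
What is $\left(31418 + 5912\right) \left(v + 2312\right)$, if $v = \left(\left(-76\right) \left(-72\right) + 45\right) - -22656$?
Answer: $1138005050$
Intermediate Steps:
$v = 28173$ ($v = \left(5472 + 45\right) + 22656 = 5517 + 22656 = 28173$)
$\left(31418 + 5912\right) \left(v + 2312\right) = \left(31418 + 5912\right) \left(28173 + 2312\right) = 37330 \cdot 30485 = 1138005050$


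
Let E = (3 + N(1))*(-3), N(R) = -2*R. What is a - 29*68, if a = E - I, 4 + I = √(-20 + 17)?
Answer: -1971 - I*√3 ≈ -1971.0 - 1.732*I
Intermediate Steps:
E = -3 (E = (3 - 2*1)*(-3) = (3 - 2)*(-3) = 1*(-3) = -3)
I = -4 + I*√3 (I = -4 + √(-20 + 17) = -4 + √(-3) = -4 + I*√3 ≈ -4.0 + 1.732*I)
a = 1 - I*√3 (a = -3 - (-4 + I*√3) = -3 + (4 - I*√3) = 1 - I*√3 ≈ 1.0 - 1.732*I)
a - 29*68 = (1 - I*√3) - 29*68 = (1 - I*√3) - 1972 = -1971 - I*√3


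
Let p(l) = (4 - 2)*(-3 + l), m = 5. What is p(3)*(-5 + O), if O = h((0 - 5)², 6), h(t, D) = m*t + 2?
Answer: 0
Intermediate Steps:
h(t, D) = 2 + 5*t (h(t, D) = 5*t + 2 = 2 + 5*t)
p(l) = -6 + 2*l (p(l) = 2*(-3 + l) = -6 + 2*l)
O = 127 (O = 2 + 5*(0 - 5)² = 2 + 5*(-5)² = 2 + 5*25 = 2 + 125 = 127)
p(3)*(-5 + O) = (-6 + 2*3)*(-5 + 127) = (-6 + 6)*122 = 0*122 = 0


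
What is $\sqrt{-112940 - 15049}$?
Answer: $3 i \sqrt{14221} \approx 357.76 i$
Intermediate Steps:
$\sqrt{-112940 - 15049} = \sqrt{-127989} = 3 i \sqrt{14221}$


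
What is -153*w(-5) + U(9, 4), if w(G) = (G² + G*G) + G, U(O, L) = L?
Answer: -6881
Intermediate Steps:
w(G) = G + 2*G² (w(G) = (G² + G²) + G = 2*G² + G = G + 2*G²)
-153*w(-5) + U(9, 4) = -(-765)*(1 + 2*(-5)) + 4 = -(-765)*(1 - 10) + 4 = -(-765)*(-9) + 4 = -153*45 + 4 = -6885 + 4 = -6881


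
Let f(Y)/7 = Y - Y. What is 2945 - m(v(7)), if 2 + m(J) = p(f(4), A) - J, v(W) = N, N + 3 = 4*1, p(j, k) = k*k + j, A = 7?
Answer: 2899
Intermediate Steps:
f(Y) = 0 (f(Y) = 7*(Y - Y) = 7*0 = 0)
p(j, k) = j + k**2 (p(j, k) = k**2 + j = j + k**2)
N = 1 (N = -3 + 4*1 = -3 + 4 = 1)
v(W) = 1
m(J) = 47 - J (m(J) = -2 + ((0 + 7**2) - J) = -2 + ((0 + 49) - J) = -2 + (49 - J) = 47 - J)
2945 - m(v(7)) = 2945 - (47 - 1*1) = 2945 - (47 - 1) = 2945 - 1*46 = 2945 - 46 = 2899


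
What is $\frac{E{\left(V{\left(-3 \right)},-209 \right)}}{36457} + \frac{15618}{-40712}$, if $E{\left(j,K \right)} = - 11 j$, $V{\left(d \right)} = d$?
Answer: $- \frac{284020965}{742118692} \approx -0.38272$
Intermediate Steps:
$\frac{E{\left(V{\left(-3 \right)},-209 \right)}}{36457} + \frac{15618}{-40712} = \frac{\left(-11\right) \left(-3\right)}{36457} + \frac{15618}{-40712} = 33 \cdot \frac{1}{36457} + 15618 \left(- \frac{1}{40712}\right) = \frac{33}{36457} - \frac{7809}{20356} = - \frac{284020965}{742118692}$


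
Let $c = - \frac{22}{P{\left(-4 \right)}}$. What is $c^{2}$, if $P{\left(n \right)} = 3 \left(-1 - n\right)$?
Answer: $\frac{484}{81} \approx 5.9753$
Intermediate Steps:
$P{\left(n \right)} = -3 - 3 n$
$c = - \frac{22}{9}$ ($c = - \frac{22}{-3 - -12} = - \frac{22}{-3 + 12} = - \frac{22}{9} \approx -2.4444$)
$c^{2} = \left(- \frac{22}{9}\right)^{2} = \frac{484}{81}$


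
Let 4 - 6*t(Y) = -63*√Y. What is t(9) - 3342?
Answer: -19859/6 ≈ -3309.8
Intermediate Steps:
t(Y) = ⅔ + 21*√Y/2 (t(Y) = ⅔ - (-21)*√Y/2 = ⅔ + 21*√Y/2)
t(9) - 3342 = (⅔ + 21*√9/2) - 3342 = (⅔ + (21/2)*3) - 3342 = (⅔ + 63/2) - 3342 = 193/6 - 3342 = -19859/6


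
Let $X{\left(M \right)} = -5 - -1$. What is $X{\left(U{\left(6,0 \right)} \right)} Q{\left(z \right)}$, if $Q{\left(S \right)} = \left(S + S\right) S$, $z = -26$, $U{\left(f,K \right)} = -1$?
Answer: $-5408$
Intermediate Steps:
$X{\left(M \right)} = -4$ ($X{\left(M \right)} = -5 + 1 = -4$)
$Q{\left(S \right)} = 2 S^{2}$ ($Q{\left(S \right)} = 2 S S = 2 S^{2}$)
$X{\left(U{\left(6,0 \right)} \right)} Q{\left(z \right)} = - 4 \cdot 2 \left(-26\right)^{2} = - 4 \cdot 2 \cdot 676 = \left(-4\right) 1352 = -5408$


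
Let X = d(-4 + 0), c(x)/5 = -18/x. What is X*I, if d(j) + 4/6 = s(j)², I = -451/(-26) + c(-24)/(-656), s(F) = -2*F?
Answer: 56194115/51168 ≈ 1098.2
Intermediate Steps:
c(x) = -90/x (c(x) = 5*(-18/x) = -90/x)
I = 591517/34112 (I = -451/(-26) - 90/(-24)/(-656) = -451*(-1/26) - 90*(-1/24)*(-1/656) = 451/26 + (15/4)*(-1/656) = 451/26 - 15/2624 = 591517/34112 ≈ 17.340)
d(j) = -⅔ + 4*j² (d(j) = -⅔ + (-2*j)² = -⅔ + 4*j²)
X = 190/3 (X = -⅔ + 4*(-4 + 0)² = -⅔ + 4*(-4)² = -⅔ + 4*16 = -⅔ + 64 = 190/3 ≈ 63.333)
X*I = (190/3)*(591517/34112) = 56194115/51168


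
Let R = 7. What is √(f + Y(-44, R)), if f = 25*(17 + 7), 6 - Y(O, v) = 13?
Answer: √593 ≈ 24.352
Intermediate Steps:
Y(O, v) = -7 (Y(O, v) = 6 - 1*13 = 6 - 13 = -7)
f = 600 (f = 25*24 = 600)
√(f + Y(-44, R)) = √(600 - 7) = √593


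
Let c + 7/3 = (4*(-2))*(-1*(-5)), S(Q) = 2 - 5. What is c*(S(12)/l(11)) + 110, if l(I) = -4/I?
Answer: -957/4 ≈ -239.25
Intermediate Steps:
S(Q) = -3
c = -127/3 (c = -7/3 + (4*(-2))*(-1*(-5)) = -7/3 - 8*5 = -7/3 - 40 = -127/3 ≈ -42.333)
c*(S(12)/l(11)) + 110 = -(-127)/((-4/11)) + 110 = -(-127)/((-4*1/11)) + 110 = -(-127)/(-4/11) + 110 = -(-127)*(-11)/4 + 110 = -127/3*33/4 + 110 = -1397/4 + 110 = -957/4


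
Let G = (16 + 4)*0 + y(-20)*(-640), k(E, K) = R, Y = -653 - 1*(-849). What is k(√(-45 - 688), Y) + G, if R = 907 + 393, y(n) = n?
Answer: 14100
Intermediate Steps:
Y = 196 (Y = -653 + 849 = 196)
R = 1300
k(E, K) = 1300
G = 12800 (G = (16 + 4)*0 - 20*(-640) = 20*0 + 12800 = 0 + 12800 = 12800)
k(√(-45 - 688), Y) + G = 1300 + 12800 = 14100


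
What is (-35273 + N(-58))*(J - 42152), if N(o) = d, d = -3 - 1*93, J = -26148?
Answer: 2415702700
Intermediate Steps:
d = -96 (d = -3 - 93 = -96)
N(o) = -96
(-35273 + N(-58))*(J - 42152) = (-35273 - 96)*(-26148 - 42152) = -35369*(-68300) = 2415702700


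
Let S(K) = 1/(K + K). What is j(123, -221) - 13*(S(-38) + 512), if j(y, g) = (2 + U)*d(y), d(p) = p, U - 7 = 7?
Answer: -356275/76 ≈ -4687.8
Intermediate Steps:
U = 14 (U = 7 + 7 = 14)
S(K) = 1/(2*K)
j(y, g) = 16*y (j(y, g) = (2 + 14)*y = 16*y)
j(123, -221) - 13*(S(-38) + 512) = 16*123 - 13*((½)/(-38) + 512) = 1968 - 13*((½)*(-1/38) + 512) = 1968 - 13*(-1/76 + 512) = 1968 - 13*38911/76 = 1968 - 1*505843/76 = 1968 - 505843/76 = -356275/76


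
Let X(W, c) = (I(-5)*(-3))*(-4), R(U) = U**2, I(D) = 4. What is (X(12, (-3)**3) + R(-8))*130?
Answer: 14560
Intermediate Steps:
X(W, c) = 48 (X(W, c) = (4*(-3))*(-4) = -12*(-4) = 48)
(X(12, (-3)**3) + R(-8))*130 = (48 + (-8)**2)*130 = (48 + 64)*130 = 112*130 = 14560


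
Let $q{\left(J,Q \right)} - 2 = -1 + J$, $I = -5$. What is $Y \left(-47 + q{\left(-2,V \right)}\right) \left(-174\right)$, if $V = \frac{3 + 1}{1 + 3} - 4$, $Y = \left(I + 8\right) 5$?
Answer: $125280$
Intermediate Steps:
$Y = 15$ ($Y = \left(-5 + 8\right) 5 = 3 \cdot 5 = 15$)
$V = -3$ ($V = \frac{4}{4} - 4 = 4 \cdot \frac{1}{4} - 4 = 1 - 4 = -3$)
$q{\left(J,Q \right)} = 1 + J$ ($q{\left(J,Q \right)} = 2 + \left(-1 + J\right) = 1 + J$)
$Y \left(-47 + q{\left(-2,V \right)}\right) \left(-174\right) = 15 \left(-47 + \left(1 - 2\right)\right) \left(-174\right) = 15 \left(-47 - 1\right) \left(-174\right) = 15 \left(-48\right) \left(-174\right) = \left(-720\right) \left(-174\right) = 125280$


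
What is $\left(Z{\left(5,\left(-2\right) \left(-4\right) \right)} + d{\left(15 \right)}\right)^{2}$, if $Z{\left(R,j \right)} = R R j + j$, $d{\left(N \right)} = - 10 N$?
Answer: $3364$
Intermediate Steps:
$Z{\left(R,j \right)} = j + j R^{2}$ ($Z{\left(R,j \right)} = R^{2} j + j = j R^{2} + j = j + j R^{2}$)
$\left(Z{\left(5,\left(-2\right) \left(-4\right) \right)} + d{\left(15 \right)}\right)^{2} = \left(\left(-2\right) \left(-4\right) \left(1 + 5^{2}\right) - 150\right)^{2} = \left(8 \left(1 + 25\right) - 150\right)^{2} = \left(8 \cdot 26 - 150\right)^{2} = \left(208 - 150\right)^{2} = 58^{2} = 3364$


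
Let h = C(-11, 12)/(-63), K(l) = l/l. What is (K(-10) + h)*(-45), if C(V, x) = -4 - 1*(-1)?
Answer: -330/7 ≈ -47.143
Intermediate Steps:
C(V, x) = -3 (C(V, x) = -4 + 1 = -3)
K(l) = 1
h = 1/21 (h = -3/(-63) = -3*(-1/63) = 1/21 ≈ 0.047619)
(K(-10) + h)*(-45) = (1 + 1/21)*(-45) = (22/21)*(-45) = -330/7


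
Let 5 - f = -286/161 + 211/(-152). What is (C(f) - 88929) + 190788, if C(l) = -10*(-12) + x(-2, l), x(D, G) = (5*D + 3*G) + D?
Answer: 2495935833/24472 ≈ 1.0199e+5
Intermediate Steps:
f = 199803/24472 (f = 5 - (-286/161 + 211/(-152)) = 5 - (-286*1/161 + 211*(-1/152)) = 5 - (-286/161 - 211/152) = 5 - 1*(-77443/24472) = 5 + 77443/24472 = 199803/24472 ≈ 8.1646)
x(D, G) = 3*G + 6*D (x(D, G) = (3*G + 5*D) + D = 3*G + 6*D)
C(l) = 108 + 3*l (C(l) = -10*(-12) + (3*l + 6*(-2)) = 120 + (3*l - 12) = 120 + (-12 + 3*l) = 108 + 3*l)
(C(f) - 88929) + 190788 = ((108 + 3*(199803/24472)) - 88929) + 190788 = ((108 + 599409/24472) - 88929) + 190788 = (3242385/24472 - 88929) + 190788 = -2173028103/24472 + 190788 = 2495935833/24472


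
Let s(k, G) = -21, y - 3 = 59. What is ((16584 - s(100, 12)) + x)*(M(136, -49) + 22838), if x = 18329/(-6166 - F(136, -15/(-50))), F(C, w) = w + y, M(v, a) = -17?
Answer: 7865835211475/20761 ≈ 3.7888e+8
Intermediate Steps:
y = 62 (y = 3 + 59 = 62)
F(C, w) = 62 + w (F(C, w) = w + 62 = 62 + w)
x = -183290/62283 (x = 18329/(-6166 - (62 - 15/(-50))) = 18329/(-6166 - (62 - 15*(-1/50))) = 18329/(-6166 - (62 + 3/10)) = 18329/(-6166 - 1*623/10) = 18329/(-6166 - 623/10) = 18329/(-62283/10) = 18329*(-10/62283) = -183290/62283 ≈ -2.9429)
((16584 - s(100, 12)) + x)*(M(136, -49) + 22838) = ((16584 - 1*(-21)) - 183290/62283)*(-17 + 22838) = ((16584 + 21) - 183290/62283)*22821 = (16605 - 183290/62283)*22821 = (1034025925/62283)*22821 = 7865835211475/20761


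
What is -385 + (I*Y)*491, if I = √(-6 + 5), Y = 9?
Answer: -385 + 4419*I ≈ -385.0 + 4419.0*I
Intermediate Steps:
I
-385 + (I*Y)*491 = -385 + (I*9)*491 = -385 + (9*I)*491 = -385 + 4419*I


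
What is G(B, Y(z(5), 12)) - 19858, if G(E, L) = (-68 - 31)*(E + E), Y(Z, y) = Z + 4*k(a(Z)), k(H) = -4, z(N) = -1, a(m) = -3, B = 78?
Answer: -35302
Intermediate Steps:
Y(Z, y) = -16 + Z (Y(Z, y) = Z + 4*(-4) = Z - 16 = -16 + Z)
G(E, L) = -198*E
G(B, Y(z(5), 12)) - 19858 = -198*78 - 19858 = -15444 - 19858 = -35302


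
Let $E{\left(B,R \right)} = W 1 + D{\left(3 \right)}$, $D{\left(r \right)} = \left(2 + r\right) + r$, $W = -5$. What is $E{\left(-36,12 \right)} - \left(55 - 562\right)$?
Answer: $510$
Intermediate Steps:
$D{\left(r \right)} = 2 + 2 r$
$E{\left(B,R \right)} = 3$ ($E{\left(B,R \right)} = \left(-5\right) 1 + \left(2 + 2 \cdot 3\right) = -5 + \left(2 + 6\right) = -5 + 8 = 3$)
$E{\left(-36,12 \right)} - \left(55 - 562\right) = 3 - \left(55 - 562\right) = 3 - -507 = 3 + 507 = 510$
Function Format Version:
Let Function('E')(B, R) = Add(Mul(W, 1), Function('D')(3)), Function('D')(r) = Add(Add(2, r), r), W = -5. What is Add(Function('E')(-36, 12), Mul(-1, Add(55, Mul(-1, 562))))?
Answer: 510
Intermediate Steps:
Function('D')(r) = Add(2, Mul(2, r))
Function('E')(B, R) = 3 (Function('E')(B, R) = Add(Mul(-5, 1), Add(2, Mul(2, 3))) = Add(-5, Add(2, 6)) = Add(-5, 8) = 3)
Add(Function('E')(-36, 12), Mul(-1, Add(55, Mul(-1, 562)))) = Add(3, Mul(-1, Add(55, Mul(-1, 562)))) = Add(3, Mul(-1, Add(55, -562))) = Add(3, Mul(-1, -507)) = Add(3, 507) = 510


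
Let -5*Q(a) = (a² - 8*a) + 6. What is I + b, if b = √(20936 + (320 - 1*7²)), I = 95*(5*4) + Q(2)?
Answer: 9506/5 + √21207 ≈ 2046.8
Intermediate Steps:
Q(a) = -6/5 - a²/5 + 8*a/5 (Q(a) = -((a² - 8*a) + 6)/5 = -(6 + a² - 8*a)/5 = -6/5 - a²/5 + 8*a/5)
I = 9506/5 (I = 95*(5*4) + (-6/5 - ⅕*2² + (8/5)*2) = 95*20 + (-6/5 - ⅕*4 + 16/5) = 1900 + (-6/5 - ⅘ + 16/5) = 1900 + 6/5 = 9506/5 ≈ 1901.2)
b = √21207 (b = √(20936 + (320 - 1*49)) = √(20936 + (320 - 49)) = √(20936 + 271) = √21207 ≈ 145.63)
I + b = 9506/5 + √21207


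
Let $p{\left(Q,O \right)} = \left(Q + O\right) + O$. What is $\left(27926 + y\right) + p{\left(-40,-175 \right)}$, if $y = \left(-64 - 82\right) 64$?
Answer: $18192$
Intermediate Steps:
$y = -9344$ ($y = \left(-146\right) 64 = -9344$)
$p{\left(Q,O \right)} = Q + 2 O$ ($p{\left(Q,O \right)} = \left(O + Q\right) + O = Q + 2 O$)
$\left(27926 + y\right) + p{\left(-40,-175 \right)} = \left(27926 - 9344\right) + \left(-40 + 2 \left(-175\right)\right) = 18582 - 390 = 18192$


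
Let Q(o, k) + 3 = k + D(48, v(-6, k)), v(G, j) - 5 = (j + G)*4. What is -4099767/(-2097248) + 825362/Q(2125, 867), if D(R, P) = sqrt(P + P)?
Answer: 749303252968065/775560213152 - 412681*sqrt(6898)/369799 ≈ 873.46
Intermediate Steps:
v(G, j) = 5 + 4*G + 4*j (v(G, j) = 5 + (j + G)*4 = 5 + (G + j)*4 = 5 + (4*G + 4*j) = 5 + 4*G + 4*j)
D(R, P) = sqrt(2)*sqrt(P) (D(R, P) = sqrt(2*P) = sqrt(2)*sqrt(P))
Q(o, k) = -3 + k + sqrt(2)*sqrt(-19 + 4*k) (Q(o, k) = -3 + (k + sqrt(2)*sqrt(5 + 4*(-6) + 4*k)) = -3 + (k + sqrt(2)*sqrt(5 - 24 + 4*k)) = -3 + (k + sqrt(2)*sqrt(-19 + 4*k)) = -3 + k + sqrt(2)*sqrt(-19 + 4*k))
-4099767/(-2097248) + 825362/Q(2125, 867) = -4099767/(-2097248) + 825362/(-3 + 867 + sqrt(-38 + 8*867)) = -4099767*(-1/2097248) + 825362/(-3 + 867 + sqrt(-38 + 6936)) = 4099767/2097248 + 825362/(-3 + 867 + sqrt(6898)) = 4099767/2097248 + 825362/(864 + sqrt(6898))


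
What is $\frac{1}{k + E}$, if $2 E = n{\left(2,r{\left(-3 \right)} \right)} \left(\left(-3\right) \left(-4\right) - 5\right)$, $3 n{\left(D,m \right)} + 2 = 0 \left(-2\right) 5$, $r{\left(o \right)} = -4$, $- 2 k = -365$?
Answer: $\frac{6}{1081} \approx 0.0055504$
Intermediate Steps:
$k = \frac{365}{2}$ ($k = \left(- \frac{1}{2}\right) \left(-365\right) = \frac{365}{2} \approx 182.5$)
$n{\left(D,m \right)} = - \frac{2}{3}$ ($n{\left(D,m \right)} = - \frac{2}{3} + \frac{0 \left(-2\right) 5}{3} = - \frac{2}{3} + \frac{0 \cdot 5}{3} = - \frac{2}{3} + \frac{1}{3} \cdot 0 = - \frac{2}{3} + 0 = - \frac{2}{3}$)
$E = - \frac{7}{3}$ ($E = \frac{\left(- \frac{2}{3}\right) \left(\left(-3\right) \left(-4\right) - 5\right)}{2} = \frac{\left(- \frac{2}{3}\right) \left(12 - 5\right)}{2} = \frac{\left(- \frac{2}{3}\right) 7}{2} = \frac{1}{2} \left(- \frac{14}{3}\right) = - \frac{7}{3} \approx -2.3333$)
$\frac{1}{k + E} = \frac{1}{\frac{365}{2} - \frac{7}{3}} = \frac{1}{\frac{1081}{6}} = \frac{6}{1081}$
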